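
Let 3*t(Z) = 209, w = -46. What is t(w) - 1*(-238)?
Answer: 923/3 ≈ 307.67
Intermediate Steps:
t(Z) = 209/3 (t(Z) = (⅓)*209 = 209/3)
t(w) - 1*(-238) = 209/3 - 1*(-238) = 209/3 + 238 = 923/3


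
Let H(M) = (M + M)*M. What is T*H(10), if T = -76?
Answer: -15200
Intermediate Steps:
H(M) = 2*M² (H(M) = (2*M)*M = 2*M²)
T*H(10) = -152*10² = -152*100 = -76*200 = -15200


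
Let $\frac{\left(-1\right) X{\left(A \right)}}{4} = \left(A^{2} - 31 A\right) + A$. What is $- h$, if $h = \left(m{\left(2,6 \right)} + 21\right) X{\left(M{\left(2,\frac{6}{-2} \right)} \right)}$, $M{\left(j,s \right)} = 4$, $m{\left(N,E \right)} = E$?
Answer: $-11232$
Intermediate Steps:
$X{\left(A \right)} = - 4 A^{2} + 120 A$ ($X{\left(A \right)} = - 4 \left(\left(A^{2} - 31 A\right) + A\right) = - 4 \left(A^{2} - 30 A\right) = - 4 A^{2} + 120 A$)
$h = 11232$ ($h = \left(6 + 21\right) 4 \cdot 4 \left(30 - 4\right) = 27 \cdot 4 \cdot 4 \left(30 - 4\right) = 27 \cdot 4 \cdot 4 \cdot 26 = 27 \cdot 416 = 11232$)
$- h = \left(-1\right) 11232 = -11232$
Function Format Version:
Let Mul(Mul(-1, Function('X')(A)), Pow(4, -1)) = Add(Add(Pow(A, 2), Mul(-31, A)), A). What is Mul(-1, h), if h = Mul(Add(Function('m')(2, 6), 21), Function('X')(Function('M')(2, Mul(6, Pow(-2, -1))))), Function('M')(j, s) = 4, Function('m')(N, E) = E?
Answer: -11232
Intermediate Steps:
Function('X')(A) = Add(Mul(-4, Pow(A, 2)), Mul(120, A)) (Function('X')(A) = Mul(-4, Add(Add(Pow(A, 2), Mul(-31, A)), A)) = Mul(-4, Add(Pow(A, 2), Mul(-30, A))) = Add(Mul(-4, Pow(A, 2)), Mul(120, A)))
h = 11232 (h = Mul(Add(6, 21), Mul(4, 4, Add(30, Mul(-1, 4)))) = Mul(27, Mul(4, 4, Add(30, -4))) = Mul(27, Mul(4, 4, 26)) = Mul(27, 416) = 11232)
Mul(-1, h) = Mul(-1, 11232) = -11232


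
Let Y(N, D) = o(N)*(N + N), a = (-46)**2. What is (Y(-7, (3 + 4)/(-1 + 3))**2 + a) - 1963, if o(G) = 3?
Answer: 1917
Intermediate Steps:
a = 2116
Y(N, D) = 6*N (Y(N, D) = 3*(N + N) = 3*(2*N) = 6*N)
(Y(-7, (3 + 4)/(-1 + 3))**2 + a) - 1963 = ((6*(-7))**2 + 2116) - 1963 = ((-42)**2 + 2116) - 1963 = (1764 + 2116) - 1963 = 3880 - 1963 = 1917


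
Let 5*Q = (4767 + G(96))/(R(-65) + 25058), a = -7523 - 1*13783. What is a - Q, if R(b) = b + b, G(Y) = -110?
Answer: -2655584497/124640 ≈ -21306.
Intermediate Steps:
a = -21306 (a = -7523 - 13783 = -21306)
R(b) = 2*b
Q = 4657/124640 (Q = ((4767 - 110)/(2*(-65) + 25058))/5 = (4657/(-130 + 25058))/5 = (4657/24928)/5 = (4657*(1/24928))/5 = (1/5)*(4657/24928) = 4657/124640 ≈ 0.037364)
a - Q = -21306 - 1*4657/124640 = -21306 - 4657/124640 = -2655584497/124640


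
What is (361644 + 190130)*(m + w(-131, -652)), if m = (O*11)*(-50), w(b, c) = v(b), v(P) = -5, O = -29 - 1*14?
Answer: 13046696230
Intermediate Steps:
O = -43 (O = -29 - 14 = -43)
w(b, c) = -5
m = 23650 (m = -43*11*(-50) = -473*(-50) = 23650)
(361644 + 190130)*(m + w(-131, -652)) = (361644 + 190130)*(23650 - 5) = 551774*23645 = 13046696230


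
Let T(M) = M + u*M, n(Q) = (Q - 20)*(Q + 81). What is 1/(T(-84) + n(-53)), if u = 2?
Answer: -1/2296 ≈ -0.00043554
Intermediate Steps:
n(Q) = (-20 + Q)*(81 + Q)
T(M) = 3*M (T(M) = M + 2*M = 3*M)
1/(T(-84) + n(-53)) = 1/(3*(-84) + (-1620 + (-53)² + 61*(-53))) = 1/(-252 + (-1620 + 2809 - 3233)) = 1/(-252 - 2044) = 1/(-2296) = -1/2296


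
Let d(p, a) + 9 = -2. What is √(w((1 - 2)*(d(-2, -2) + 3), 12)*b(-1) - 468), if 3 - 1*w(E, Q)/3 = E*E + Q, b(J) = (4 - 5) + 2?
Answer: I*√687 ≈ 26.211*I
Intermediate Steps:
d(p, a) = -11 (d(p, a) = -9 - 2 = -11)
b(J) = 1 (b(J) = -1 + 2 = 1)
w(E, Q) = 9 - 3*Q - 3*E² (w(E, Q) = 9 - 3*(E*E + Q) = 9 - 3*(E² + Q) = 9 - 3*(Q + E²) = 9 + (-3*Q - 3*E²) = 9 - 3*Q - 3*E²)
√(w((1 - 2)*(d(-2, -2) + 3), 12)*b(-1) - 468) = √((9 - 3*12 - 3*(1 - 2)²*(-11 + 3)²)*1 - 468) = √((9 - 36 - 3*(-1*(-8))²)*1 - 468) = √((9 - 36 - 3*8²)*1 - 468) = √((9 - 36 - 3*64)*1 - 468) = √((9 - 36 - 192)*1 - 468) = √(-219*1 - 468) = √(-219 - 468) = √(-687) = I*√687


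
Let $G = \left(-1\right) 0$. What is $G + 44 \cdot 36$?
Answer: $1584$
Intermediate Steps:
$G = 0$
$G + 44 \cdot 36 = 0 + 44 \cdot 36 = 0 + 1584 = 1584$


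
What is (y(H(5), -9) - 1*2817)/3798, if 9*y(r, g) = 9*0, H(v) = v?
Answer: -313/422 ≈ -0.74171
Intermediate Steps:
y(r, g) = 0 (y(r, g) = (9*0)/9 = (⅑)*0 = 0)
(y(H(5), -9) - 1*2817)/3798 = (0 - 1*2817)/3798 = (0 - 2817)*(1/3798) = -2817*1/3798 = -313/422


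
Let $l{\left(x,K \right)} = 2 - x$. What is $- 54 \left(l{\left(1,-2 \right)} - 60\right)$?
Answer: $3186$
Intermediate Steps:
$- 54 \left(l{\left(1,-2 \right)} - 60\right) = - 54 \left(\left(2 - 1\right) - 60\right) = - 54 \left(1 - 60\right) = \left(-54\right) \left(-59\right) = 3186$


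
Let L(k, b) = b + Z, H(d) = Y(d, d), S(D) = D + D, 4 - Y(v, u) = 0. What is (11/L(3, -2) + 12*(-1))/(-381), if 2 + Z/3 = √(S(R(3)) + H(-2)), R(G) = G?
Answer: 112/4953 - 11*√10/3302 ≈ 0.012078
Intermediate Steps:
Y(v, u) = 4 (Y(v, u) = 4 - 1*0 = 4 + 0 = 4)
S(D) = 2*D
H(d) = 4
Z = -6 + 3*√10 (Z = -6 + 3*√(2*3 + 4) = -6 + 3*√(6 + 4) = -6 + 3*√10 ≈ 3.4868)
L(k, b) = -6 + b + 3*√10 (L(k, b) = b + (-6 + 3*√10) = -6 + b + 3*√10)
(11/L(3, -2) + 12*(-1))/(-381) = (11/(-6 - 2 + 3*√10) + 12*(-1))/(-381) = (11/(-8 + 3*√10) - 12)*(-1/381) = (-12 + 11/(-8 + 3*√10))*(-1/381) = 4/127 - 11/(381*(-8 + 3*√10))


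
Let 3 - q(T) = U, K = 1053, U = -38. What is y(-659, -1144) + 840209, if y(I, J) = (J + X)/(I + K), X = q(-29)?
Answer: 331041243/394 ≈ 8.4021e+5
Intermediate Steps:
q(T) = 41 (q(T) = 3 - 1*(-38) = 3 + 38 = 41)
X = 41
y(I, J) = (41 + J)/(1053 + I) (y(I, J) = (J + 41)/(I + 1053) = (41 + J)/(1053 + I))
y(-659, -1144) + 840209 = (41 - 1144)/(1053 - 659) + 840209 = -1103/394 + 840209 = 331041243/394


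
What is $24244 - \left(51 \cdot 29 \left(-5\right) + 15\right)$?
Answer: $31624$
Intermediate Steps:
$24244 - \left(51 \cdot 29 \left(-5\right) + 15\right) = 24244 - \left(51 \left(-145\right) + 15\right) = 24244 - \left(-7395 + 15\right) = 24244 - -7380 = 24244 + 7380 = 31624$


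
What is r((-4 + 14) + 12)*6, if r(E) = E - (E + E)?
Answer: -132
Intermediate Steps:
r(E) = -E (r(E) = E - 2*E = -E)
r((-4 + 14) + 12)*6 = -((-4 + 14) + 12)*6 = -(10 + 12)*6 = -1*22*6 = -22*6 = -132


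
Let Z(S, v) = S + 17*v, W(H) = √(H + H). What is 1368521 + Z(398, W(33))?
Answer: 1368919 + 17*√66 ≈ 1.3691e+6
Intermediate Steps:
W(H) = √2*√H (W(H) = √(2*H) = √2*√H)
1368521 + Z(398, W(33)) = 1368521 + (398 + 17*(√2*√33)) = 1368521 + (398 + 17*√66) = 1368919 + 17*√66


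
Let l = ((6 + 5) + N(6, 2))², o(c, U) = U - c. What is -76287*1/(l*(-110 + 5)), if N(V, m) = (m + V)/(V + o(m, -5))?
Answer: 25429/315 ≈ 80.727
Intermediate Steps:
N(V, m) = (V + m)/(-5 + V - m) (N(V, m) = (m + V)/(V + (-5 - m)) = (V + m)/(-5 + V - m))
l = 9 (l = ((6 + 5) + (-1*6 - 1*2)/(5 + 2 - 1*6))² = (11 + (-6 - 2)/(5 + 2 - 6))² = (11 - 8/1)² = (11 + 1*(-8))² = (11 - 8)² = 3² = 9)
-76287*1/(l*(-110 + 5)) = -76287*1/(9*(-110 + 5)) = -76287/(9*(-105)) = -76287/(-945) = -76287*(-1/945) = 25429/315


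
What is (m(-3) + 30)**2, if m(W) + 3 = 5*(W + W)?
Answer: 9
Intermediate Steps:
m(W) = -3 + 10*W (m(W) = -3 + 5*(W + W) = -3 + 5*(2*W) = -3 + 10*W)
(m(-3) + 30)**2 = ((-3 + 10*(-3)) + 30)**2 = ((-3 - 30) + 30)**2 = (-33 + 30)**2 = (-3)**2 = 9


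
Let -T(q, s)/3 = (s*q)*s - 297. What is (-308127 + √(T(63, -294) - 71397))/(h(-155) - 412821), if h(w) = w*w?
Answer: 308127/388796 - 3*I*√1822990/388796 ≈ 0.79252 - 0.010418*I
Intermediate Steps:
T(q, s) = 891 - 3*q*s² (T(q, s) = -3*((s*q)*s - 297) = -3*((q*s)*s - 297) = -3*(q*s² - 297) = -3*(-297 + q*s²) = 891 - 3*q*s²)
h(w) = w²
(-308127 + √(T(63, -294) - 71397))/(h(-155) - 412821) = (-308127 + √((891 - 3*63*(-294)²) - 71397))/((-155)² - 412821) = (-308127 + √((891 - 3*63*86436) - 71397))/(24025 - 412821) = (-308127 + √((891 - 16336404) - 71397))/(-388796) = (-308127 + √(-16335513 - 71397))*(-1/388796) = (-308127 + √(-16406910))*(-1/388796) = (-308127 + 3*I*√1822990)*(-1/388796) = 308127/388796 - 3*I*√1822990/388796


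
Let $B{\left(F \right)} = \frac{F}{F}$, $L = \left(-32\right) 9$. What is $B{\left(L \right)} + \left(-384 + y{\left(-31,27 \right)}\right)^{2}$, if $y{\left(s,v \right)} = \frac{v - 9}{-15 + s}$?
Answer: $\frac{78163810}{529} \approx 1.4776 \cdot 10^{5}$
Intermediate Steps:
$y{\left(s,v \right)} = \frac{-9 + v}{-15 + s}$
$L = -288$
$B{\left(F \right)} = 1$
$B{\left(L \right)} + \left(-384 + y{\left(-31,27 \right)}\right)^{2} = 1 + \left(-384 + \frac{-9 + 27}{-15 - 31}\right)^{2} = 1 + \left(-384 + \frac{1}{-46} \cdot 18\right)^{2} = 1 + \left(-384 - \frac{9}{23}\right)^{2} = 1 + \left(- \frac{8841}{23}\right)^{2} = 1 + \frac{78163281}{529} = \frac{78163810}{529}$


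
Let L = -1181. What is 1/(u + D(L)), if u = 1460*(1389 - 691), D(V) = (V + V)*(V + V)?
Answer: 1/6598124 ≈ 1.5156e-7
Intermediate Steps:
D(V) = 4*V**2 (D(V) = (2*V)*(2*V) = 4*V**2)
u = 1019080 (u = 1460*698 = 1019080)
1/(u + D(L)) = 1/(1019080 + 4*(-1181)**2) = 1/(1019080 + 4*1394761) = 1/(1019080 + 5579044) = 1/6598124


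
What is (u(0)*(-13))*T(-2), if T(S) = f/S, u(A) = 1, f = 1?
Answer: 13/2 ≈ 6.5000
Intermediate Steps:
T(S) = 1/S
(u(0)*(-13))*T(-2) = (1*(-13))/(-2) = -13*(-½) = 13/2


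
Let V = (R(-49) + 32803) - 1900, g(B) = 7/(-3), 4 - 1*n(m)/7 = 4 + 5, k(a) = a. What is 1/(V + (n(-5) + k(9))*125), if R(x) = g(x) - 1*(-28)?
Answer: 3/83036 ≈ 3.6129e-5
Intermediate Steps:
n(m) = -35 (n(m) = 28 - 7*(4 + 5) = 28 - 7*9 = 28 - 63 = -35)
g(B) = -7/3 (g(B) = 7*(-⅓) = -7/3)
R(x) = 77/3 (R(x) = -7/3 - 1*(-28) = -7/3 + 28 = 77/3)
V = 92786/3 (V = (77/3 + 32803) - 1900 = 98486/3 - 1900 = 92786/3 ≈ 30929.)
1/(V + (n(-5) + k(9))*125) = 1/(92786/3 + (-35 + 9)*125) = 1/(92786/3 - 26*125) = 1/(92786/3 - 3250) = 1/(83036/3) = 3/83036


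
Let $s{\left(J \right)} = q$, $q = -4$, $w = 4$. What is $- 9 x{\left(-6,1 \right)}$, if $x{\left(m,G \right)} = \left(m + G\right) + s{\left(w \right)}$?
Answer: $81$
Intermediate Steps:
$s{\left(J \right)} = -4$
$x{\left(m,G \right)} = -4 + G + m$ ($x{\left(m,G \right)} = \left(m + G\right) - 4 = \left(G + m\right) - 4 = -4 + G + m$)
$- 9 x{\left(-6,1 \right)} = - 9 \left(-4 + 1 - 6\right) = \left(-9\right) \left(-9\right) = 81$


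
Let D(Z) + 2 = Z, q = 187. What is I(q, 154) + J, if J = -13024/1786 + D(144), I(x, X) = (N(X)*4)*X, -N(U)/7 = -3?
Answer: 11672142/893 ≈ 13071.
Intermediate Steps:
D(Z) = -2 + Z
N(U) = 21 (N(U) = -7*(-3) = 21)
I(x, X) = 84*X (I(x, X) = (21*4)*X = 84*X)
J = 120294/893 (J = -13024/1786 + (-2 + 144) = -13024*1/1786 + 142 = -6512/893 + 142 = 120294/893 ≈ 134.71)
I(q, 154) + J = 84*154 + 120294/893 = 12936 + 120294/893 = 11672142/893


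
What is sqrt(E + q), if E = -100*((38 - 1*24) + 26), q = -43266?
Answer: I*sqrt(47266) ≈ 217.41*I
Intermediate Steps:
E = -4000 (E = -100*((38 - 24) + 26) = -100*(14 + 26) = -100*40 = -4000)
sqrt(E + q) = sqrt(-4000 - 43266) = sqrt(-47266) = I*sqrt(47266)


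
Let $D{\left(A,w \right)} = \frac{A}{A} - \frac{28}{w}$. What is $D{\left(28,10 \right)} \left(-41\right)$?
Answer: $\frac{369}{5} \approx 73.8$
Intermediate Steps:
$D{\left(A,w \right)} = 1 - \frac{28}{w}$
$D{\left(28,10 \right)} \left(-41\right) = \frac{-28 + 10}{10} \left(-41\right) = \frac{1}{10} \left(-18\right) \left(-41\right) = \left(- \frac{9}{5}\right) \left(-41\right) = \frac{369}{5}$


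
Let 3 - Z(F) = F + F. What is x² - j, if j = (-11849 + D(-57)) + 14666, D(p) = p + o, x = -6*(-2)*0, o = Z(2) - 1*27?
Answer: -2732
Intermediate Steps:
Z(F) = 3 - 2*F (Z(F) = 3 - (F + F) = 3 - 2*F)
o = -28 (o = (3 - 2*2) - 1*27 = (3 - 4) - 27 = -1 - 27 = -28)
x = 0 (x = 12*0 = 0)
D(p) = -28 + p (D(p) = p - 28 = -28 + p)
j = 2732 (j = (-11849 + (-28 - 57)) + 14666 = (-11849 - 85) + 14666 = -11934 + 14666 = 2732)
x² - j = 0² - 1*2732 = 0 - 2732 = -2732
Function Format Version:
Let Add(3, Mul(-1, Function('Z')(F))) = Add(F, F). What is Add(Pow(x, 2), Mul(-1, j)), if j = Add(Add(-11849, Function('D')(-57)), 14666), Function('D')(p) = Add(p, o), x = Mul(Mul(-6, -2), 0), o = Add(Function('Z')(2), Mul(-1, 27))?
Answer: -2732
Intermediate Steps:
Function('Z')(F) = Add(3, Mul(-2, F)) (Function('Z')(F) = Add(3, Mul(-1, Add(F, F))) = Add(3, Mul(-1, Mul(2, F))) = Add(3, Mul(-2, F)))
o = -28 (o = Add(Add(3, Mul(-2, 2)), Mul(-1, 27)) = Add(Add(3, -4), -27) = Add(-1, -27) = -28)
x = 0 (x = Mul(12, 0) = 0)
Function('D')(p) = Add(-28, p) (Function('D')(p) = Add(p, -28) = Add(-28, p))
j = 2732 (j = Add(Add(-11849, Add(-28, -57)), 14666) = Add(Add(-11849, -85), 14666) = Add(-11934, 14666) = 2732)
Add(Pow(x, 2), Mul(-1, j)) = Add(Pow(0, 2), Mul(-1, 2732)) = Add(0, -2732) = -2732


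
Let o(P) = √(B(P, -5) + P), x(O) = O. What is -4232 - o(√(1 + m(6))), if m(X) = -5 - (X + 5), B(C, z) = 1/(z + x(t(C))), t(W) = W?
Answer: -4232 - √((14 + 5*I*√15)/(5 - I*√15)) ≈ -4233.4 - 1.397*I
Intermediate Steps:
B(C, z) = 1/(C + z) (B(C, z) = 1/(z + C) = 1/(C + z))
m(X) = -10 - X (m(X) = -5 - (5 + X) = -5 + (-5 - X) = -10 - X)
o(P) = √(P + 1/(-5 + P)) (o(P) = √(1/(P - 5) + P) = √(1/(-5 + P) + P) = √(P + 1/(-5 + P)))
-4232 - o(√(1 + m(6))) = -4232 - √((1 + √(1 + (-10 - 1*6))*(-5 + √(1 + (-10 - 1*6))))/(-5 + √(1 + (-10 - 1*6)))) = -4232 - √((1 + √(1 + (-10 - 6))*(-5 + √(1 + (-10 - 6))))/(-5 + √(1 + (-10 - 6)))) = -4232 - √((1 + √(1 - 16)*(-5 + √(1 - 16)))/(-5 + √(1 - 16))) = -4232 - √((1 + √(-15)*(-5 + √(-15)))/(-5 + √(-15))) = -4232 - √((1 + (I*√15)*(-5 + I*√15))/(-5 + I*√15)) = -4232 - √((1 + I*√15*(-5 + I*√15))/(-5 + I*√15))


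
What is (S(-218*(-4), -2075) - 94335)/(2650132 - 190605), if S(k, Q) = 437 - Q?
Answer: -91823/2459527 ≈ -0.037334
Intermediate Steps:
(S(-218*(-4), -2075) - 94335)/(2650132 - 190605) = ((437 - 1*(-2075)) - 94335)/(2650132 - 190605) = ((437 + 2075) - 94335)/2459527 = (2512 - 94335)*(1/2459527) = -91823*1/2459527 = -91823/2459527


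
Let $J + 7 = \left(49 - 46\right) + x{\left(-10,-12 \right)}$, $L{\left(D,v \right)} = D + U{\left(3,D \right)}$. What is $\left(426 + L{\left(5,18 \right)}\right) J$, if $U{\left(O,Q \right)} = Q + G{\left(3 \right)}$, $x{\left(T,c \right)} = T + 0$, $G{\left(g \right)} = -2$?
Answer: $-6076$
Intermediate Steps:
$x{\left(T,c \right)} = T$
$U{\left(O,Q \right)} = -2 + Q$ ($U{\left(O,Q \right)} = Q - 2 = -2 + Q$)
$L{\left(D,v \right)} = -2 + 2 D$ ($L{\left(D,v \right)} = D + \left(-2 + D\right) = -2 + 2 D$)
$J = -14$ ($J = -7 + \left(\left(49 - 46\right) - 10\right) = -7 + \left(3 - 10\right) = -7 - 7 = -14$)
$\left(426 + L{\left(5,18 \right)}\right) J = \left(426 + \left(-2 + 2 \cdot 5\right)\right) \left(-14\right) = \left(426 + \left(-2 + 10\right)\right) \left(-14\right) = \left(426 + 8\right) \left(-14\right) = 434 \left(-14\right) = -6076$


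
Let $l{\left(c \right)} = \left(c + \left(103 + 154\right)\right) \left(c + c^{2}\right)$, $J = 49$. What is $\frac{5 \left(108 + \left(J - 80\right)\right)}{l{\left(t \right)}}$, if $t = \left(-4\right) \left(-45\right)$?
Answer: $\frac{77}{2847492} \approx 2.7041 \cdot 10^{-5}$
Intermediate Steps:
$t = 180$
$l{\left(c \right)} = \left(257 + c\right) \left(c + c^{2}\right)$ ($l{\left(c \right)} = \left(c + 257\right) \left(c + c^{2}\right) = \left(257 + c\right) \left(c + c^{2}\right)$)
$\frac{5 \left(108 + \left(J - 80\right)\right)}{l{\left(t \right)}} = \frac{5 \left(108 + \left(49 - 80\right)\right)}{180 \left(257 + 180^{2} + 258 \cdot 180\right)} = \frac{5 \left(108 + \left(49 - 80\right)\right)}{180 \left(257 + 32400 + 46440\right)} = \frac{5 \left(108 - 31\right)}{180 \cdot 79097} = \frac{5 \cdot 77}{14237460} = 385 \cdot \frac{1}{14237460} = \frac{77}{2847492}$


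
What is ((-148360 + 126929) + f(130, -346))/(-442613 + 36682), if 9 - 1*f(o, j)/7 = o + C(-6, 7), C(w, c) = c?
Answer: 22327/405931 ≈ 0.055002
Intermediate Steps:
f(o, j) = 14 - 7*o (f(o, j) = 63 - 7*(o + 7) = 63 - 7*(7 + o) = 63 + (-49 - 7*o) = 14 - 7*o)
((-148360 + 126929) + f(130, -346))/(-442613 + 36682) = ((-148360 + 126929) + (14 - 7*130))/(-442613 + 36682) = (-21431 + (14 - 910))/(-405931) = (-21431 - 896)*(-1/405931) = -22327*(-1/405931) = 22327/405931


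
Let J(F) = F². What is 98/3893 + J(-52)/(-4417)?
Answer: -10093806/17195381 ≈ -0.58701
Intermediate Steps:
98/3893 + J(-52)/(-4417) = 98/3893 + (-52)²/(-4417) = 98*(1/3893) + 2704*(-1/4417) = 98/3893 - 2704/4417 = -10093806/17195381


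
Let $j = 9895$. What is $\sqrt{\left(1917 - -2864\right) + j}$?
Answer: $2 \sqrt{3669} \approx 121.14$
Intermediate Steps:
$\sqrt{\left(1917 - -2864\right) + j} = \sqrt{\left(1917 - -2864\right) + 9895} = \sqrt{\left(1917 + 2864\right) + 9895} = \sqrt{4781 + 9895} = \sqrt{14676} = 2 \sqrt{3669}$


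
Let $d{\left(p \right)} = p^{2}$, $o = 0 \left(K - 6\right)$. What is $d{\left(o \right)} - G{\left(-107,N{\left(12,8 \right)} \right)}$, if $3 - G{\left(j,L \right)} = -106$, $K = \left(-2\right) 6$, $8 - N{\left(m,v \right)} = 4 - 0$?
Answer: $-109$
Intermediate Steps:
$N{\left(m,v \right)} = 4$ ($N{\left(m,v \right)} = 8 - \left(4 - 0\right) = 8 - \left(4 + 0\right) = 8 - 4 = 4$)
$K = -12$
$G{\left(j,L \right)} = 109$ ($G{\left(j,L \right)} = 3 - -106 = 3 + 106 = 109$)
$o = 0$ ($o = 0 \left(-12 - 6\right) = 0 \left(-18\right) = 0$)
$d{\left(o \right)} - G{\left(-107,N{\left(12,8 \right)} \right)} = 0^{2} - 109 = 0 - 109 = -109$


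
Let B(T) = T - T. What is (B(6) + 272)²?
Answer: 73984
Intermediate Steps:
B(T) = 0
(B(6) + 272)² = (0 + 272)² = 272² = 73984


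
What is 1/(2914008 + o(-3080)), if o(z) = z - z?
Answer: 1/2914008 ≈ 3.4317e-7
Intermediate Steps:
o(z) = 0
1/(2914008 + o(-3080)) = 1/(2914008 + 0) = 1/2914008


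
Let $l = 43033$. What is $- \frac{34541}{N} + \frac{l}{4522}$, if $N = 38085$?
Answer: $\frac{1482717403}{172220370} \approx 8.6094$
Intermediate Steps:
$- \frac{34541}{N} + \frac{l}{4522} = - \frac{34541}{38085} + \frac{43033}{4522} = \frac{1482717403}{172220370}$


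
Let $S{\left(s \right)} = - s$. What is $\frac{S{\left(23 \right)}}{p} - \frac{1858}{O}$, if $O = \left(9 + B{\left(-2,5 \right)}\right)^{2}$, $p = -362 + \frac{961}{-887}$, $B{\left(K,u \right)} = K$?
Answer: $- \frac{597378541}{15780695} \approx -37.855$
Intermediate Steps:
$p = - \frac{322055}{887}$ ($p = -362 + 961 \left(- \frac{1}{887}\right) = -362 - \frac{961}{887} = - \frac{322055}{887} \approx -363.08$)
$O = 49$ ($O = \left(9 - 2\right)^{2} = 7^{2} = 49$)
$\frac{S{\left(23 \right)}}{p} - \frac{1858}{O} = \frac{\left(-1\right) 23}{- \frac{322055}{887}} - \frac{1858}{49} = \left(-23\right) \left(- \frac{887}{322055}\right) - \frac{1858}{49} = \frac{20401}{322055} - \frac{1858}{49} = - \frac{597378541}{15780695}$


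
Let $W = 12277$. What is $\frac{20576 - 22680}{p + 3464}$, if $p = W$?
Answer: $- \frac{2104}{15741} \approx -0.13366$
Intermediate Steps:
$p = 12277$
$\frac{20576 - 22680}{p + 3464} = \frac{20576 - 22680}{12277 + 3464} = - \frac{2104}{15741}$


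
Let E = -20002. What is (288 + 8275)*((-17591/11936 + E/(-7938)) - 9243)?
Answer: -3749122712661365/47373984 ≈ -7.9139e+7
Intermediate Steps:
(288 + 8275)*((-17591/11936 + E/(-7938)) - 9243) = (288 + 8275)*((-17591/11936 - 20002/(-7938)) - 9243) = 8563*((-17591*1/11936 - 20002*(-1/7938)) - 9243) = 8563*((-17591/11936 + 10001/3969) - 9243) = 8563*(49553257/47373984 - 9243) = 8563*(-437828180855/47373984) = -3749122712661365/47373984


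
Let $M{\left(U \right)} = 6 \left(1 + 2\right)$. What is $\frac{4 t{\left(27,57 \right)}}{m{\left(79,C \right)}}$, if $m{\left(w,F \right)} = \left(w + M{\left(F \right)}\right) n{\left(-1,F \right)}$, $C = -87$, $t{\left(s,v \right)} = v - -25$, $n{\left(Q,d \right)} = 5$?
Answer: $\frac{328}{485} \approx 0.67629$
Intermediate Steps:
$t{\left(s,v \right)} = 25 + v$ ($t{\left(s,v \right)} = v + 25 = 25 + v$)
$M{\left(U \right)} = 18$ ($M{\left(U \right)} = 6 \cdot 3 = 18$)
$m{\left(w,F \right)} = 90 + 5 w$ ($m{\left(w,F \right)} = \left(w + 18\right) 5 = \left(18 + w\right) 5 = 90 + 5 w$)
$\frac{4 t{\left(27,57 \right)}}{m{\left(79,C \right)}} = \frac{4 \left(25 + 57\right)}{90 + 5 \cdot 79} = \frac{4 \cdot 82}{90 + 395} = \frac{328}{485}$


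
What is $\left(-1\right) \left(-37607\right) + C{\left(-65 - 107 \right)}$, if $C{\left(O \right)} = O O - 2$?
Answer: $67189$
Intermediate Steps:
$C{\left(O \right)} = -2 + O^{2}$ ($C{\left(O \right)} = O^{2} - 2 = -2 + O^{2}$)
$\left(-1\right) \left(-37607\right) + C{\left(-65 - 107 \right)} = \left(-1\right) \left(-37607\right) - \left(2 - \left(-65 - 107\right)^{2}\right) = 37607 - \left(2 - \left(-172\right)^{2}\right) = 37607 + \left(-2 + 29584\right) = 37607 + 29582 = 67189$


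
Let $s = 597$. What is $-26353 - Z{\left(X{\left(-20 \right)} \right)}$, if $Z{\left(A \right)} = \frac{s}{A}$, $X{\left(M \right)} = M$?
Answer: $- \frac{526463}{20} \approx -26323.0$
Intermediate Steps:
$Z{\left(A \right)} = \frac{597}{A}$
$-26353 - Z{\left(X{\left(-20 \right)} \right)} = -26353 - \frac{597}{-20} = -26353 - 597 \left(- \frac{1}{20}\right) = -26353 - - \frac{597}{20} = -26353 + \frac{597}{20} = - \frac{526463}{20}$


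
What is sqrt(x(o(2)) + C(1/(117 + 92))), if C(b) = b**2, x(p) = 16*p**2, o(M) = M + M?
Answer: sqrt(11182337)/209 ≈ 16.000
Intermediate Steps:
o(M) = 2*M
sqrt(x(o(2)) + C(1/(117 + 92))) = sqrt(16*(2*2)**2 + (1/(117 + 92))**2) = sqrt(16*4**2 + (1/209)**2) = sqrt(16*16 + (1/209)**2) = sqrt(256 + 1/43681) = sqrt(11182337/43681) = sqrt(11182337)/209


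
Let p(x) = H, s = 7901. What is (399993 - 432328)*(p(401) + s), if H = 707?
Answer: -278339680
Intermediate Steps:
p(x) = 707
(399993 - 432328)*(p(401) + s) = (399993 - 432328)*(707 + 7901) = -32335*8608 = -278339680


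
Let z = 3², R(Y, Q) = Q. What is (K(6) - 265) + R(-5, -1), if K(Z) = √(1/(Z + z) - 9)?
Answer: -266 + I*√2010/15 ≈ -266.0 + 2.9889*I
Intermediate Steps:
z = 9
K(Z) = √(-9 + 1/(9 + Z)) (K(Z) = √(1/(Z + 9) - 9) = √(1/(9 + Z) - 9) = √(-9 + 1/(9 + Z)))
(K(6) - 265) + R(-5, -1) = (√((-80 - 9*6)/(9 + 6)) - 265) - 1 = (√((-80 - 54)/15) - 265) - 1 = (√((1/15)*(-134)) - 265) - 1 = (√(-134/15) - 265) - 1 = (I*√2010/15 - 265) - 1 = (-265 + I*√2010/15) - 1 = -266 + I*√2010/15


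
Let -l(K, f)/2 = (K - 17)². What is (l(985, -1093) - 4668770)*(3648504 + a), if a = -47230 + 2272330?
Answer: -38429921976072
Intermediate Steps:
a = 2225100
l(K, f) = -2*(-17 + K)² (l(K, f) = -2*(K - 17)² = -2*(-17 + K)²)
(l(985, -1093) - 4668770)*(3648504 + a) = (-2*(-17 + 985)² - 4668770)*(3648504 + 2225100) = (-2*968² - 4668770)*5873604 = (-2*937024 - 4668770)*5873604 = (-1874048 - 4668770)*5873604 = -6542818*5873604 = -38429921976072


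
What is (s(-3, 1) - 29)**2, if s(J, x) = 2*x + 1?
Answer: 676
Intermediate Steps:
s(J, x) = 1 + 2*x
(s(-3, 1) - 29)**2 = ((1 + 2*1) - 29)**2 = ((1 + 2) - 29)**2 = (3 - 29)**2 = (-26)**2 = 676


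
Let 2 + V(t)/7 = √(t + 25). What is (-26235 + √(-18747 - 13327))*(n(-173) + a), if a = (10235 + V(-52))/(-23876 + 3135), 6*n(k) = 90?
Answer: -3*(26235 - I*√32074)*(100298 - 7*I*√3)/20741 ≈ -3.806e+5 + 2644.1*I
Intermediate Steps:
n(k) = 15 (n(k) = (⅙)*90 = 15)
V(t) = -14 + 7*√(25 + t) (V(t) = -14 + 7*√(t + 25) = -14 + 7*√(25 + t))
a = -10221/20741 - 3*I*√3/2963 (a = (10235 + (-14 + 7*√(25 - 52)))/(-23876 + 3135) = (10235 + (-14 + 7*√(-27)))/(-20741) = (10235 + (-14 + 7*(3*I*√3)))*(-1/20741) = (10235 + (-14 + 21*I*√3))*(-1/20741) = (10221 + 21*I*√3)*(-1/20741) = -10221/20741 - 3*I*√3/2963 ≈ -0.49279 - 0.0017537*I)
(-26235 + √(-18747 - 13327))*(n(-173) + a) = (-26235 + √(-18747 - 13327))*(15 + (-10221/20741 - 3*I*√3/2963)) = (-26235 + √(-32074))*(300894/20741 - 3*I*√3/2963) = (-26235 + I*√32074)*(300894/20741 - 3*I*√3/2963)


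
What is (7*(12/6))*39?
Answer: 546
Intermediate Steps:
(7*(12/6))*39 = (7*(12*(1/6)))*39 = (7*2)*39 = 14*39 = 546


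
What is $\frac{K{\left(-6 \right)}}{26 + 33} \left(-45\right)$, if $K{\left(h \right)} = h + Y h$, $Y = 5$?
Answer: $\frac{1620}{59} \approx 27.458$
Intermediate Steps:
$K{\left(h \right)} = 6 h$ ($K{\left(h \right)} = h + 5 h = 6 h$)
$\frac{K{\left(-6 \right)}}{26 + 33} \left(-45\right) = \frac{6 \left(-6\right)}{26 + 33} \left(-45\right) = \frac{1}{59} \left(-36\right) \left(-45\right) = \left(- \frac{36}{59}\right) \left(-45\right) = \frac{1620}{59}$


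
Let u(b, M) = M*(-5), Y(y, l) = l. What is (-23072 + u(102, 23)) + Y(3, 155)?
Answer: -23032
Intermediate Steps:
u(b, M) = -5*M
(-23072 + u(102, 23)) + Y(3, 155) = (-23072 - 5*23) + 155 = (-23072 - 115) + 155 = -23187 + 155 = -23032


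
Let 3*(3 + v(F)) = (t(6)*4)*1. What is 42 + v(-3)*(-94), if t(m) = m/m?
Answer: 596/3 ≈ 198.67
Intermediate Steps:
t(m) = 1
v(F) = -5/3 (v(F) = -3 + ((1*4)*1)/3 = -3 + (4*1)/3 = -3 + (⅓)*4 = -3 + 4/3 = -5/3)
42 + v(-3)*(-94) = 42 - 5/3*(-94) = 42 + 470/3 = 596/3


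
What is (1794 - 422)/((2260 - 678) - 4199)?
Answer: -1372/2617 ≈ -0.52426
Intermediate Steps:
(1794 - 422)/((2260 - 678) - 4199) = 1372/(1582 - 4199) = 1372/(-2617) = 1372*(-1/2617) = -1372/2617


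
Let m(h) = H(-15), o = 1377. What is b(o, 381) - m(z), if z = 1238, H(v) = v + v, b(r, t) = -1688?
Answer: -1658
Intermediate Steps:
H(v) = 2*v
m(h) = -30 (m(h) = 2*(-15) = -30)
b(o, 381) - m(z) = -1688 - 1*(-30) = -1688 + 30 = -1658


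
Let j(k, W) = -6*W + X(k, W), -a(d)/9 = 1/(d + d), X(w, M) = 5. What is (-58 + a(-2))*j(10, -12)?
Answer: -17171/4 ≈ -4292.8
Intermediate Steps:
a(d) = -9/(2*d) (a(d) = -9/(d + d) = -9*1/(2*d) = -9/(2*d))
j(k, W) = 5 - 6*W (j(k, W) = -6*W + 5 = 5 - 6*W)
(-58 + a(-2))*j(10, -12) = (-58 - 9/2/(-2))*(5 - 6*(-12)) = (-58 - 9/2*(-1/2))*(5 + 72) = (-58 + 9/4)*77 = -223/4*77 = -17171/4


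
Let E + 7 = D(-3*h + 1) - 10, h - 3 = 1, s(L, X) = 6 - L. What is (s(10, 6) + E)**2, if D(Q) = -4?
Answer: 625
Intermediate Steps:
h = 4 (h = 3 + 1 = 4)
E = -21 (E = -7 + (-4 - 10) = -7 - 14 = -21)
(s(10, 6) + E)**2 = ((6 - 1*10) - 21)**2 = ((6 - 10) - 21)**2 = (-4 - 21)**2 = (-25)**2 = 625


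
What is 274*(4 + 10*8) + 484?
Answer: 23500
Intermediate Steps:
274*(4 + 10*8) + 484 = 274*(4 + 80) + 484 = 274*84 + 484 = 23016 + 484 = 23500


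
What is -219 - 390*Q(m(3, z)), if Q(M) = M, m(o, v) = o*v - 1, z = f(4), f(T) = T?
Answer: -4509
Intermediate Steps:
z = 4
m(o, v) = -1 + o*v
-219 - 390*Q(m(3, z)) = -219 - 390*(-1 + 3*4) = -219 - 390*(-1 + 12) = -219 - 390*11 = -219 - 4290 = -4509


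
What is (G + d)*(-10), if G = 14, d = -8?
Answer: -60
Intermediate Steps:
(G + d)*(-10) = (14 - 8)*(-10) = 6*(-10) = -60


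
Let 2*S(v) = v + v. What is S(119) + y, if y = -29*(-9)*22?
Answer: 5861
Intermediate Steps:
y = 5742 (y = 261*22 = 5742)
S(v) = v (S(v) = (v + v)/2 = (2*v)/2 = v)
S(119) + y = 119 + 5742 = 5861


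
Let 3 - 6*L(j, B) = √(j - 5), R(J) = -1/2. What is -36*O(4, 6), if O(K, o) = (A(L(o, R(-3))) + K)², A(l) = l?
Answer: -676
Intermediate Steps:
R(J) = -½ (R(J) = -1*½ = -½)
L(j, B) = ½ - √(-5 + j)/6 (L(j, B) = ½ - √(j - 5)/6 = ½ - √(-5 + j)/6)
O(K, o) = (½ + K - √(-5 + o)/6)² (O(K, o) = ((½ - √(-5 + o)/6) + K)² = (½ + K - √(-5 + o)/6)²)
-36*O(4, 6) = -(3 - √(-5 + 6) + 6*4)² = -(3 - √1 + 24)² = -(3 - 1*1 + 24)² = -(3 - 1 + 24)² = -26² = -676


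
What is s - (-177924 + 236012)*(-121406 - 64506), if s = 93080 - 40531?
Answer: 10799308805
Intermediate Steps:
s = 52549
s - (-177924 + 236012)*(-121406 - 64506) = 52549 - (-177924 + 236012)*(-121406 - 64506) = 52549 - 58088*(-185912) = 52549 - 1*(-10799256256) = 52549 + 10799256256 = 10799308805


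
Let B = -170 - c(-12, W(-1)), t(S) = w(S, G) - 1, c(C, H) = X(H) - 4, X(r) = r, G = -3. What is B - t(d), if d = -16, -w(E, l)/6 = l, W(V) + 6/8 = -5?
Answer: -709/4 ≈ -177.25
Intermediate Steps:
W(V) = -23/4 (W(V) = -¾ - 5 = -23/4)
w(E, l) = -6*l
c(C, H) = -4 + H (c(C, H) = H - 4 = -4 + H)
t(S) = 17 (t(S) = -6*(-3) - 1 = 18 - 1 = 17)
B = -641/4 (B = -170 - (-4 - 23/4) = -170 - 1*(-39/4) = -170 + 39/4 = -641/4 ≈ -160.25)
B - t(d) = -641/4 - 1*17 = -641/4 - 17 = -709/4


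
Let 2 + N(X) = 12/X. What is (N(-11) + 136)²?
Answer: 2137444/121 ≈ 17665.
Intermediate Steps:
N(X) = -2 + 12/X
(N(-11) + 136)² = ((-2 + 12/(-11)) + 136)² = ((-2 + 12*(-1/11)) + 136)² = ((-2 - 12/11) + 136)² = (-34/11 + 136)² = (1462/11)² = 2137444/121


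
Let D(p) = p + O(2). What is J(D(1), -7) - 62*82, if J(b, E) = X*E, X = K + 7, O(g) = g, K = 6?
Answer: -5175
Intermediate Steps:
X = 13 (X = 6 + 7 = 13)
D(p) = 2 + p (D(p) = p + 2 = 2 + p)
J(b, E) = 13*E
J(D(1), -7) - 62*82 = 13*(-7) - 62*82 = -91 - 5084 = -5175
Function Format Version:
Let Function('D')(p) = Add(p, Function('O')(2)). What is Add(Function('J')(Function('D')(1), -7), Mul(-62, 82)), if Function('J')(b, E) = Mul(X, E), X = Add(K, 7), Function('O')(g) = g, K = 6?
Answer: -5175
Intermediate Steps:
X = 13 (X = Add(6, 7) = 13)
Function('D')(p) = Add(2, p) (Function('D')(p) = Add(p, 2) = Add(2, p))
Function('J')(b, E) = Mul(13, E)
Add(Function('J')(Function('D')(1), -7), Mul(-62, 82)) = Add(Mul(13, -7), Mul(-62, 82)) = Add(-91, -5084) = -5175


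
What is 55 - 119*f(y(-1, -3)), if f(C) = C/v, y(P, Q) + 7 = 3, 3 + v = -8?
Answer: 129/11 ≈ 11.727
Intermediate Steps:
v = -11 (v = -3 - 8 = -11)
y(P, Q) = -4 (y(P, Q) = -7 + 3 = -4)
f(C) = -C/11 (f(C) = C/(-11) = C*(-1/11) = -C/11)
55 - 119*f(y(-1, -3)) = 55 - (-119)*(-4)/11 = 55 - 119*4/11 = 55 - 476/11 = 129/11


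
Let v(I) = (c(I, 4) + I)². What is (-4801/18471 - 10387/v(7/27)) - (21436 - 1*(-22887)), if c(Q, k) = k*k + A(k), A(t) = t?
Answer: -245100757191139/5526689439 ≈ -44349.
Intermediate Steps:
c(Q, k) = k + k² (c(Q, k) = k*k + k = k² + k = k + k²)
v(I) = (20 + I)² (v(I) = (4*(1 + 4) + I)² = (4*5 + I)² = (20 + I)²)
(-4801/18471 - 10387/v(7/27)) - (21436 - 1*(-22887)) = (-4801/18471 - 10387/(20 + 7/27)²) - (21436 - 1*(-22887)) = (-4801*1/18471 - 10387/(20 + 7*(1/27))²) - (21436 + 22887) = (-4801/18471 - 10387/(20 + 7/27)²) - 1*44323 = (-4801/18471 - 10387/((547/27)²)) - 44323 = (-4801/18471 - 10387/299209/729) - 44323 = (-4801/18471 - 10387*729/299209) - 44323 = (-4801/18471 - 7572123/299209) - 44323 = -141301186342/5526689439 - 44323 = -245100757191139/5526689439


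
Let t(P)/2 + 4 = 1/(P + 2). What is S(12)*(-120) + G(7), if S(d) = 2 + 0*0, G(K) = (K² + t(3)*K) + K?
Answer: -1186/5 ≈ -237.20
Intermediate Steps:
t(P) = -8 + 2/(2 + P) (t(P) = -8 + 2/(P + 2) = -8 + 2/(2 + P))
G(K) = K² - 33*K/5 (G(K) = (K² + (2*(-7 - 4*3)/(2 + 3))*K) + K = (K² + (2*(-7 - 12)/5)*K) + K = (K² + (2*(⅕)*(-19))*K) + K = (K² - 38*K/5) + K = K² - 33*K/5)
S(d) = 2 (S(d) = 2 + 0 = 2)
S(12)*(-120) + G(7) = 2*(-120) + (⅕)*7*(-33 + 5*7) = -240 + (⅕)*7*(-33 + 35) = -240 + (⅕)*7*2 = -240 + 14/5 = -1186/5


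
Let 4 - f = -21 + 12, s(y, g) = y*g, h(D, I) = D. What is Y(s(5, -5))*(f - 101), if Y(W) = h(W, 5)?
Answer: 2200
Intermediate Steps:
s(y, g) = g*y
Y(W) = W
f = 13 (f = 4 - (-21 + 12) = 4 - 1*(-9) = 4 + 9 = 13)
Y(s(5, -5))*(f - 101) = (-5*5)*(13 - 101) = -25*(-88) = 2200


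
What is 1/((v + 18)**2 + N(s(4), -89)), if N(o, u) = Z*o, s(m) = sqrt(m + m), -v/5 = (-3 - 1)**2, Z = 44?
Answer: 961/3690212 - 11*sqrt(2)/1845106 ≈ 0.00025199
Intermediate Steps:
v = -80 (v = -5*(-3 - 1)**2 = -5*(-4)**2 = -5*16 = -80)
s(m) = sqrt(2)*sqrt(m) (s(m) = sqrt(2*m) = sqrt(2)*sqrt(m))
N(o, u) = 44*o
1/((v + 18)**2 + N(s(4), -89)) = 1/((-80 + 18)**2 + 44*(sqrt(2)*sqrt(4))) = 1/((-62)**2 + 44*(sqrt(2)*2)) = 1/(3844 + 44*(2*sqrt(2))) = 1/(3844 + 88*sqrt(2))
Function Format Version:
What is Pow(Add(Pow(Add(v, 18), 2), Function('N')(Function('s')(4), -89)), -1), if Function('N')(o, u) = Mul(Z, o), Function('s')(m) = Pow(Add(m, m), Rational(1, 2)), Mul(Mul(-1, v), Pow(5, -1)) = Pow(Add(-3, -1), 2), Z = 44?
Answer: Add(Rational(961, 3690212), Mul(Rational(-11, 1845106), Pow(2, Rational(1, 2)))) ≈ 0.00025199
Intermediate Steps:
v = -80 (v = Mul(-5, Pow(Add(-3, -1), 2)) = Mul(-5, Pow(-4, 2)) = Mul(-5, 16) = -80)
Function('s')(m) = Mul(Pow(2, Rational(1, 2)), Pow(m, Rational(1, 2))) (Function('s')(m) = Pow(Mul(2, m), Rational(1, 2)) = Mul(Pow(2, Rational(1, 2)), Pow(m, Rational(1, 2))))
Function('N')(o, u) = Mul(44, o)
Pow(Add(Pow(Add(v, 18), 2), Function('N')(Function('s')(4), -89)), -1) = Pow(Add(Pow(Add(-80, 18), 2), Mul(44, Mul(Pow(2, Rational(1, 2)), Pow(4, Rational(1, 2))))), -1) = Pow(Add(Pow(-62, 2), Mul(44, Mul(Pow(2, Rational(1, 2)), 2))), -1) = Pow(Add(3844, Mul(44, Mul(2, Pow(2, Rational(1, 2))))), -1) = Pow(Add(3844, Mul(88, Pow(2, Rational(1, 2)))), -1)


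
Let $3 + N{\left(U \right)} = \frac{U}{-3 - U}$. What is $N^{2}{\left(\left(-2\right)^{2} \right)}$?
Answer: $\frac{625}{49} \approx 12.755$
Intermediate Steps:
$N{\left(U \right)} = -3 + \frac{U}{-3 - U}$
$N^{2}{\left(\left(-2\right)^{2} \right)} = \left(\frac{-9 - 4 \left(-2\right)^{2}}{3 + \left(-2\right)^{2}}\right)^{2} = \left(\frac{-9 - 16}{3 + 4}\right)^{2} = \left(\frac{-9 - 16}{7}\right)^{2} = \left(\frac{1}{7} \left(-25\right)\right)^{2} = \left(- \frac{25}{7}\right)^{2} = \frac{625}{49}$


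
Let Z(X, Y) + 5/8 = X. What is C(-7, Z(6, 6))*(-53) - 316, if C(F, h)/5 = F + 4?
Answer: 479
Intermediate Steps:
Z(X, Y) = -5/8 + X
C(F, h) = 20 + 5*F (C(F, h) = 5*(F + 4) = 5*(4 + F) = 20 + 5*F)
C(-7, Z(6, 6))*(-53) - 316 = (20 + 5*(-7))*(-53) - 316 = (20 - 35)*(-53) - 316 = -15*(-53) - 316 = 795 - 316 = 479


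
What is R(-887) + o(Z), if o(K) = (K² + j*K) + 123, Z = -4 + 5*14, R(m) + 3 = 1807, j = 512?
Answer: 40075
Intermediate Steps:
R(m) = 1804 (R(m) = -3 + 1807 = 1804)
Z = 66 (Z = -4 + 70 = 66)
o(K) = 123 + K² + 512*K (o(K) = (K² + 512*K) + 123 = 123 + K² + 512*K)
R(-887) + o(Z) = 1804 + (123 + 66² + 512*66) = 1804 + (123 + 4356 + 33792) = 1804 + 38271 = 40075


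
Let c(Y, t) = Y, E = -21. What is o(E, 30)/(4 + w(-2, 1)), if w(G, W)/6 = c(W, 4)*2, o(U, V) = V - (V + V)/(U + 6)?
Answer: 17/8 ≈ 2.1250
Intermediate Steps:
o(U, V) = V - 2*V/(6 + U)
w(G, W) = 12*W (w(G, W) = 6*(W*2) = 6*(2*W) = 12*W)
o(E, 30)/(4 + w(-2, 1)) = (30*(4 - 21)/(6 - 21))/(4 + 12*1) = (30*(-17)/(-15))/(4 + 12) = (30*(-1/15)*(-17))/16 = (1/16)*34 = 17/8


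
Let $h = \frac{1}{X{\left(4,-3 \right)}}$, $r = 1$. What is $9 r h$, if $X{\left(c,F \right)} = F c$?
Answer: $- \frac{3}{4} \approx -0.75$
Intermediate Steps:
$h = - \frac{1}{12}$ ($h = \frac{1}{\left(-3\right) 4} = \frac{1}{-12} = - \frac{1}{12} \approx -0.083333$)
$9 r h = 9 \cdot 1 \left(- \frac{1}{12}\right) = 9 \left(- \frac{1}{12}\right) = - \frac{3}{4}$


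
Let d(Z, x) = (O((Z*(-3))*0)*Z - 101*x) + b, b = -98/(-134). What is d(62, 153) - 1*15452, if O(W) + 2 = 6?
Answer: -2053970/67 ≈ -30656.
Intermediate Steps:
b = 49/67 (b = -98*(-1/134) = 49/67 ≈ 0.73134)
O(W) = 4 (O(W) = -2 + 6 = 4)
d(Z, x) = 49/67 - 101*x + 4*Z (d(Z, x) = (4*Z - 101*x) + 49/67 = (-101*x + 4*Z) + 49/67 = 49/67 - 101*x + 4*Z)
d(62, 153) - 1*15452 = (49/67 - 101*153 + 4*62) - 1*15452 = (49/67 - 15453 + 248) - 15452 = -1018686/67 - 15452 = -2053970/67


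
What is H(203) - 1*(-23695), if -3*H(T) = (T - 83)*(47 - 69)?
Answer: 24575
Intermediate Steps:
H(T) = -1826/3 + 22*T/3 (H(T) = -(T - 83)*(47 - 69)/3 = -(-83 + T)*(-22)/3 = -(1826 - 22*T)/3 = -1826/3 + 22*T/3)
H(203) - 1*(-23695) = (-1826/3 + (22/3)*203) - 1*(-23695) = (-1826/3 + 4466/3) + 23695 = 880 + 23695 = 24575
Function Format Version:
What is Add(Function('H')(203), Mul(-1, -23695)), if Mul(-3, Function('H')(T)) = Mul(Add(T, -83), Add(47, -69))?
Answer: 24575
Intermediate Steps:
Function('H')(T) = Add(Rational(-1826, 3), Mul(Rational(22, 3), T)) (Function('H')(T) = Mul(Rational(-1, 3), Mul(Add(T, -83), Add(47, -69))) = Mul(Rational(-1, 3), Mul(Add(-83, T), -22)) = Mul(Rational(-1, 3), Add(1826, Mul(-22, T))) = Add(Rational(-1826, 3), Mul(Rational(22, 3), T)))
Add(Function('H')(203), Mul(-1, -23695)) = Add(Add(Rational(-1826, 3), Mul(Rational(22, 3), 203)), Mul(-1, -23695)) = Add(Add(Rational(-1826, 3), Rational(4466, 3)), 23695) = Add(880, 23695) = 24575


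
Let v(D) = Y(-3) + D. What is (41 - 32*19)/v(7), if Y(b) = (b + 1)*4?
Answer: 567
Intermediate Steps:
Y(b) = 4 + 4*b (Y(b) = (1 + b)*4 = 4 + 4*b)
v(D) = -8 + D (v(D) = (4 + 4*(-3)) + D = (4 - 12) + D = -8 + D)
(41 - 32*19)/v(7) = (41 - 32*19)/(-8 + 7) = (41 - 608)/(-1) = -567*(-1) = 567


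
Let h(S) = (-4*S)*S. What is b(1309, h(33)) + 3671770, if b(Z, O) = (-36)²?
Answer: 3673066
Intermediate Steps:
h(S) = -4*S²
b(Z, O) = 1296
b(1309, h(33)) + 3671770 = 1296 + 3671770 = 3673066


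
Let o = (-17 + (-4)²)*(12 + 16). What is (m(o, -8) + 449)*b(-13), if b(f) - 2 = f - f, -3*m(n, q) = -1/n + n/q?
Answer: 12539/14 ≈ 895.64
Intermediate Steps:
o = -28 (o = (-17 + 16)*28 = -1*28 = -28)
m(n, q) = 1/(3*n) - n/(3*q) (m(n, q) = -(-1/n + n/q)/3 = 1/(3*n) - n/(3*q))
b(f) = 2 (b(f) = 2 + (f - f) = 2 + 0 = 2)
(m(o, -8) + 449)*b(-13) = ((⅓)*(-8 - 1*(-28)²)/(-28*(-8)) + 449)*2 = ((⅓)*(-1/28)*(-⅛)*(-8 - 1*784) + 449)*2 = ((⅓)*(-1/28)*(-⅛)*(-8 - 784) + 449)*2 = ((⅓)*(-1/28)*(-⅛)*(-792) + 449)*2 = (-33/28 + 449)*2 = (12539/28)*2 = 12539/14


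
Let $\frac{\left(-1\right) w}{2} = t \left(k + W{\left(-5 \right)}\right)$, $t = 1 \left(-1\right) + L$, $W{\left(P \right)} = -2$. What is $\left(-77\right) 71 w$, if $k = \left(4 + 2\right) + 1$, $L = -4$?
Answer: $-273350$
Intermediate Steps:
$t = -5$ ($t = 1 \left(-1\right) - 4 = -1 - 4 = -5$)
$k = 7$ ($k = 6 + 1 = 7$)
$w = 50$ ($w = - 2 \left(- 5 \left(7 - 2\right)\right) = - 2 \left(\left(-5\right) 5\right) = \left(-2\right) \left(-25\right) = 50$)
$\left(-77\right) 71 w = \left(-77\right) 71 \cdot 50 = \left(-5467\right) 50 = -273350$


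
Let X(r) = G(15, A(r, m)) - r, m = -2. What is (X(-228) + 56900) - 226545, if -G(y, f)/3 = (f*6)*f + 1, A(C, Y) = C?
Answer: -1105132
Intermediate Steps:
G(y, f) = -3 - 18*f² (G(y, f) = -3*((f*6)*f + 1) = -3*((6*f)*f + 1) = -3*(6*f² + 1) = -3*(1 + 6*f²) = -3 - 18*f²)
X(r) = -3 - r - 18*r² (X(r) = (-3 - 18*r²) - r = -3 - r - 18*r²)
(X(-228) + 56900) - 226545 = ((-3 - 1*(-228) - 18*(-228)²) + 56900) - 226545 = ((-3 + 228 - 18*51984) + 56900) - 226545 = ((-3 + 228 - 935712) + 56900) - 226545 = (-935487 + 56900) - 226545 = -878587 - 226545 = -1105132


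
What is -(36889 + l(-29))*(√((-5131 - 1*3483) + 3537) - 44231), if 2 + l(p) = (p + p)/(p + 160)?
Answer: 213730340109/131 - 4832139*I*√5077/131 ≈ 1.6315e+9 - 2.6283e+6*I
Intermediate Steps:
l(p) = -2 + 2*p/(160 + p) (l(p) = -2 + (p + p)/(p + 160) = -2 + (2*p)/(160 + p) = -2 + 2*p/(160 + p))
-(36889 + l(-29))*(√((-5131 - 1*3483) + 3537) - 44231) = -(36889 - 320/(160 - 29))*(√((-5131 - 1*3483) + 3537) - 44231) = -(36889 - 320/131)*(√((-5131 - 3483) + 3537) - 44231) = -(36889 - 320*1/131)*(√(-8614 + 3537) - 44231) = -(36889 - 320/131)*(√(-5077) - 44231) = -4832139*(I*√5077 - 44231)/131 = -4832139*(-44231 + I*√5077)/131 = -(-213730340109/131 + 4832139*I*√5077/131) = 213730340109/131 - 4832139*I*√5077/131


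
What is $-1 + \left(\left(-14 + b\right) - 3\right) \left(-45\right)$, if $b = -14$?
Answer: $1394$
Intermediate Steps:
$-1 + \left(\left(-14 + b\right) - 3\right) \left(-45\right) = -1 + \left(\left(-14 - 14\right) - 3\right) \left(-45\right) = -1 + \left(-28 - 3\right) \left(-45\right) = -1 - -1395 = -1 + 1395 = 1394$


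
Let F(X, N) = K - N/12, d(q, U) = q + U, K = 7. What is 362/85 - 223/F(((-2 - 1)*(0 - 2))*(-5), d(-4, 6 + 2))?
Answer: -1985/68 ≈ -29.191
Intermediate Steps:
d(q, U) = U + q
F(X, N) = 7 - N/12
362/85 - 223/F(((-2 - 1)*(0 - 2))*(-5), d(-4, 6 + 2)) = 362/85 - 223/(7 - ((6 + 2) - 4)/12) = 362*(1/85) - 223/(7 - (8 - 4)/12) = 362/85 - 223/(7 - 1/12*4) = 362/85 - 223/(7 - ⅓) = 362/85 - 223/20/3 = 362/85 - 223*3/20 = 362/85 - 669/20 = -1985/68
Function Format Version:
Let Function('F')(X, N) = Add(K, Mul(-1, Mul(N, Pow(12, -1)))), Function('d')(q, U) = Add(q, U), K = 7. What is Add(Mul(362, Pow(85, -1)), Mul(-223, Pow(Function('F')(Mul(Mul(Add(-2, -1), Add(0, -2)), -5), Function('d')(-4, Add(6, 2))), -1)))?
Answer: Rational(-1985, 68) ≈ -29.191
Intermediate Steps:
Function('d')(q, U) = Add(U, q)
Function('F')(X, N) = Add(7, Mul(Rational(-1, 12), N)) (Function('F')(X, N) = Add(7, Mul(-1, Mul(N, Pow(12, -1)))) = Add(7, Mul(-1, Mul(N, Rational(1, 12)))) = Add(7, Mul(-1, Mul(Rational(1, 12), N))) = Add(7, Mul(Rational(-1, 12), N)))
Add(Mul(362, Pow(85, -1)), Mul(-223, Pow(Function('F')(Mul(Mul(Add(-2, -1), Add(0, -2)), -5), Function('d')(-4, Add(6, 2))), -1))) = Add(Mul(362, Pow(85, -1)), Mul(-223, Pow(Add(7, Mul(Rational(-1, 12), Add(Add(6, 2), -4))), -1))) = Add(Mul(362, Rational(1, 85)), Mul(-223, Pow(Add(7, Mul(Rational(-1, 12), Add(8, -4))), -1))) = Add(Rational(362, 85), Mul(-223, Pow(Add(7, Mul(Rational(-1, 12), 4)), -1))) = Add(Rational(362, 85), Mul(-223, Pow(Add(7, Rational(-1, 3)), -1))) = Add(Rational(362, 85), Mul(-223, Pow(Rational(20, 3), -1))) = Add(Rational(362, 85), Mul(-223, Rational(3, 20))) = Add(Rational(362, 85), Rational(-669, 20)) = Rational(-1985, 68)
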